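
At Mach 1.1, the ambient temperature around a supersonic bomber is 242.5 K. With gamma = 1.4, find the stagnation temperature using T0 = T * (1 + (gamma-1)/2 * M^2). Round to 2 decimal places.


Step 1: (gamma-1)/2 = 0.2
Step 2: M^2 = 1.21
Step 3: 1 + 0.2 * 1.21 = 1.242
Step 4: T0 = 242.5 * 1.242 = 301.19 K

301.19


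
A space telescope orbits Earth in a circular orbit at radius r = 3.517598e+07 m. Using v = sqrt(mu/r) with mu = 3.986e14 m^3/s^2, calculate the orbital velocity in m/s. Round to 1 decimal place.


Step 1: mu / r = 3.986e14 / 3.517598e+07 = 11331596.1631
Step 2: v = sqrt(11331596.1631) = 3366.2 m/s

3366.2


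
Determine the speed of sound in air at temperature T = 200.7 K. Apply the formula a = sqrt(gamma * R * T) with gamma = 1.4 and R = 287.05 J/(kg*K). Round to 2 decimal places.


Step 1: gamma * R * T = 1.4 * 287.05 * 200.7 = 80655.309
Step 2: a = sqrt(80655.309) = 284.00 m/s

284.00


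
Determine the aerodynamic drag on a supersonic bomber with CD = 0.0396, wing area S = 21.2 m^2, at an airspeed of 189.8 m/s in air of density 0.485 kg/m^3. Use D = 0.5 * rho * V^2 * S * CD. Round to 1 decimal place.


Step 1: Dynamic pressure q = 0.5 * 0.485 * 189.8^2 = 8735.8297 Pa
Step 2: Drag D = q * S * CD = 8735.8297 * 21.2 * 0.0396
Step 3: D = 7333.9 N

7333.9


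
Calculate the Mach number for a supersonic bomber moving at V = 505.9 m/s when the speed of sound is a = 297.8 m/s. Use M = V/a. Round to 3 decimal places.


Step 1: M = V / a = 505.9 / 297.8
Step 2: M = 1.699

1.699


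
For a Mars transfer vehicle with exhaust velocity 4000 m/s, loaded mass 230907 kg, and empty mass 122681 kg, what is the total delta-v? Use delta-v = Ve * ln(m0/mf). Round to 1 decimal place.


Step 1: Mass ratio m0/mf = 230907 / 122681 = 1.882174
Step 2: ln(1.882174) = 0.632428
Step 3: delta-v = 4000 * 0.632428 = 2529.7 m/s

2529.7


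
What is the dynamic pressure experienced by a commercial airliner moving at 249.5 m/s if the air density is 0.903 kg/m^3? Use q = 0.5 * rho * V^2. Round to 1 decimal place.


Step 1: V^2 = 249.5^2 = 62250.25
Step 2: q = 0.5 * 0.903 * 62250.25
Step 3: q = 28106.0 Pa

28106.0


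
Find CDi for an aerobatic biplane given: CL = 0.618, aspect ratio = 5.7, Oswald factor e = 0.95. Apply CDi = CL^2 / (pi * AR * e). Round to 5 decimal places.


Step 1: CL^2 = 0.618^2 = 0.381924
Step 2: pi * AR * e = 3.14159 * 5.7 * 0.95 = 17.011724
Step 3: CDi = 0.381924 / 17.011724 = 0.02245

0.02245


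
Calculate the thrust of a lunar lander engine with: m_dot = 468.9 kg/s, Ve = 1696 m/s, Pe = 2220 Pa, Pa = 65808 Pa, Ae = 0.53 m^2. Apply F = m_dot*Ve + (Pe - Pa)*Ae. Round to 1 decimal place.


Step 1: Momentum thrust = m_dot * Ve = 468.9 * 1696 = 795254.4 N
Step 2: Pressure thrust = (Pe - Pa) * Ae = (2220 - 65808) * 0.53 = -33701.64 N
Step 3: Total thrust F = 795254.4 + -33701.64 = 761552.8 N

761552.8


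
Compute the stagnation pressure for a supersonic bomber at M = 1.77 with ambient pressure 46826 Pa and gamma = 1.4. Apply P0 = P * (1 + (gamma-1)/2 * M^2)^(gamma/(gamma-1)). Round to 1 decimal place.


Step 1: (gamma-1)/2 * M^2 = 0.2 * 3.1329 = 0.62658
Step 2: 1 + 0.62658 = 1.62658
Step 3: Exponent gamma/(gamma-1) = 3.5
Step 4: P0 = 46826 * 1.62658^3.5 = 257010.6 Pa

257010.6


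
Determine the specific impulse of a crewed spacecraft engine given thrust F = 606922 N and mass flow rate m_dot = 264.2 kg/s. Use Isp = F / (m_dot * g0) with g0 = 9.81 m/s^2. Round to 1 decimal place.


Step 1: m_dot * g0 = 264.2 * 9.81 = 2591.8
Step 2: Isp = 606922 / 2591.8 = 234.2 s

234.2


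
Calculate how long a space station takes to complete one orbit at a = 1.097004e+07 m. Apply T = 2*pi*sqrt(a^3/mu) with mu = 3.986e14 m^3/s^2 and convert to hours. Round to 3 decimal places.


Step 1: a^3 / mu = 1.320154e+21 / 3.986e14 = 3.311977e+06
Step 2: sqrt(3.311977e+06) = 1819.8838 s
Step 3: T = 2*pi * 1819.8838 = 11434.67 s
Step 4: T in hours = 11434.67 / 3600 = 3.176 hours

3.176


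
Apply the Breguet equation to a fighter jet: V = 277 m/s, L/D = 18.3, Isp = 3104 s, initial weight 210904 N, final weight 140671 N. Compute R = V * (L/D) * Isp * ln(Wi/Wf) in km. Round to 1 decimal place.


Step 1: Coefficient = V * (L/D) * Isp = 277 * 18.3 * 3104 = 15734486.4 m
Step 2: Wi/Wf = 210904 / 140671 = 1.499271
Step 3: ln(1.499271) = 0.404979
Step 4: R = 15734486.4 * 0.404979 = 6372140.1 m = 6372.1 km

6372.1


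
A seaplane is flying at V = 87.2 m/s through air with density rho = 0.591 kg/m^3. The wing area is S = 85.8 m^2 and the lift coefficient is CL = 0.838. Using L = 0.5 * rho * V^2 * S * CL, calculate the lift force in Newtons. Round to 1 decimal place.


Step 1: Calculate dynamic pressure q = 0.5 * 0.591 * 87.2^2 = 0.5 * 0.591 * 7603.84 = 2246.9347 Pa
Step 2: Multiply by wing area and lift coefficient: L = 2246.9347 * 85.8 * 0.838
Step 3: L = 192786.999 * 0.838 = 161555.5 N

161555.5


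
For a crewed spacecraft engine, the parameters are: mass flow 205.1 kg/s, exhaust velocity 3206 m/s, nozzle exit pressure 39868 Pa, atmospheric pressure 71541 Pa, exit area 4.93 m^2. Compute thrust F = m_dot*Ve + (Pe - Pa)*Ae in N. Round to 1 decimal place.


Step 1: Momentum thrust = m_dot * Ve = 205.1 * 3206 = 657550.6 N
Step 2: Pressure thrust = (Pe - Pa) * Ae = (39868 - 71541) * 4.93 = -156147.89 N
Step 3: Total thrust F = 657550.6 + -156147.89 = 501402.7 N

501402.7


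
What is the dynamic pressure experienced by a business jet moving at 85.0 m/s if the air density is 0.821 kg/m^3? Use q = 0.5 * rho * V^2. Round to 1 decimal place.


Step 1: V^2 = 85.0^2 = 7225.0
Step 2: q = 0.5 * 0.821 * 7225.0
Step 3: q = 2965.9 Pa

2965.9


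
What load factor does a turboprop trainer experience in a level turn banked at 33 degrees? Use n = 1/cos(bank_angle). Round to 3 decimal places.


Step 1: Convert 33 degrees to radians = 0.575959
Step 2: cos(33 deg) = 0.838671
Step 3: n = 1 / 0.838671 = 1.192

1.192


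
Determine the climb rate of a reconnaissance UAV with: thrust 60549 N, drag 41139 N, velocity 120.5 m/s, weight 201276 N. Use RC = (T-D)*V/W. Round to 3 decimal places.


Step 1: Excess thrust = T - D = 60549 - 41139 = 19410 N
Step 2: Excess power = 19410 * 120.5 = 2338905.0 W
Step 3: RC = 2338905.0 / 201276 = 11.620 m/s

11.620


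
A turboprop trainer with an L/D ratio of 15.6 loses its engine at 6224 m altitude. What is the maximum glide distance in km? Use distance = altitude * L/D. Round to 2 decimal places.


Step 1: Glide distance = altitude * L/D = 6224 * 15.6 = 97094.4 m
Step 2: Convert to km: 97094.4 / 1000 = 97.09 km

97.09


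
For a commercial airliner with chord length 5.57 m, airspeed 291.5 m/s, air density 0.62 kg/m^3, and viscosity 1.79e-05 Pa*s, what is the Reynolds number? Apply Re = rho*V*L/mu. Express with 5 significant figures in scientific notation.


Step 1: Numerator = rho * V * L = 0.62 * 291.5 * 5.57 = 1006.6661
Step 2: Re = 1006.6661 / 1.79e-05
Step 3: Re = 5.6238e+07

5.6238e+07


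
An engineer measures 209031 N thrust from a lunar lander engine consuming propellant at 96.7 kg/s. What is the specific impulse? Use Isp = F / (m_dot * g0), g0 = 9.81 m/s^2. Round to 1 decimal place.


Step 1: m_dot * g0 = 96.7 * 9.81 = 948.63
Step 2: Isp = 209031 / 948.63 = 220.4 s

220.4


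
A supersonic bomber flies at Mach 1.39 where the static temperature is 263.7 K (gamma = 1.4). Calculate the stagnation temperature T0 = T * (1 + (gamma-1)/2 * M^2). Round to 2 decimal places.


Step 1: (gamma-1)/2 = 0.2
Step 2: M^2 = 1.9321
Step 3: 1 + 0.2 * 1.9321 = 1.38642
Step 4: T0 = 263.7 * 1.38642 = 365.60 K

365.60


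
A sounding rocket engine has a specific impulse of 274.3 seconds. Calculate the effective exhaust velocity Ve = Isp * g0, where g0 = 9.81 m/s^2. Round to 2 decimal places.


Step 1: Ve = Isp * g0 = 274.3 * 9.81
Step 2: Ve = 2690.88 m/s

2690.88


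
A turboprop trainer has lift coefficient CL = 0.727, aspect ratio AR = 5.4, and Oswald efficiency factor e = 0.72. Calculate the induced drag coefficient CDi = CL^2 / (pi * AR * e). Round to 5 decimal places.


Step 1: CL^2 = 0.727^2 = 0.528529
Step 2: pi * AR * e = 3.14159 * 5.4 * 0.72 = 12.214512
Step 3: CDi = 0.528529 / 12.214512 = 0.04327

0.04327


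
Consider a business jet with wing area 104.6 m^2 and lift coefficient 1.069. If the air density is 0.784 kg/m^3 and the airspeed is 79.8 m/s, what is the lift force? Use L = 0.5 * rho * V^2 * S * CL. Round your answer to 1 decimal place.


Step 1: Calculate dynamic pressure q = 0.5 * 0.784 * 79.8^2 = 0.5 * 0.784 * 6368.04 = 2496.2717 Pa
Step 2: Multiply by wing area and lift coefficient: L = 2496.2717 * 104.6 * 1.069
Step 3: L = 261110.0177 * 1.069 = 279126.6 N

279126.6


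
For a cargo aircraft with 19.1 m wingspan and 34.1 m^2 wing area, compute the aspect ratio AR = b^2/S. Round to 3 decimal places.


Step 1: b^2 = 19.1^2 = 364.81
Step 2: AR = 364.81 / 34.1 = 10.698

10.698


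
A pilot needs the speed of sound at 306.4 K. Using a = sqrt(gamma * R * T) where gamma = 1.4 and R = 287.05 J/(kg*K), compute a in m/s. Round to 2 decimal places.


Step 1: gamma * R * T = 1.4 * 287.05 * 306.4 = 123132.968
Step 2: a = sqrt(123132.968) = 350.90 m/s

350.90


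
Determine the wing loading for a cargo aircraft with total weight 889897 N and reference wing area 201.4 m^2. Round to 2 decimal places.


Step 1: Wing loading = W / S = 889897 / 201.4
Step 2: Wing loading = 4418.56 N/m^2

4418.56


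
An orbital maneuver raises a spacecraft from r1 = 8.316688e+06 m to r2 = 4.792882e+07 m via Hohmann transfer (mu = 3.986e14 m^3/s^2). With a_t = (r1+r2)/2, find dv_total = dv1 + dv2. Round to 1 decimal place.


Step 1: Transfer semi-major axis a_t = (8.316688e+06 + 4.792882e+07) / 2 = 2.812275e+07 m
Step 2: v1 (circular at r1) = sqrt(mu/r1) = 6922.99 m/s
Step 3: v_t1 = sqrt(mu*(2/r1 - 1/a_t)) = 9037.8 m/s
Step 4: dv1 = |9037.8 - 6922.99| = 2114.82 m/s
Step 5: v2 (circular at r2) = 2883.83 m/s, v_t2 = 1568.25 m/s
Step 6: dv2 = |2883.83 - 1568.25| = 1315.58 m/s
Step 7: Total delta-v = 2114.82 + 1315.58 = 3430.4 m/s

3430.4


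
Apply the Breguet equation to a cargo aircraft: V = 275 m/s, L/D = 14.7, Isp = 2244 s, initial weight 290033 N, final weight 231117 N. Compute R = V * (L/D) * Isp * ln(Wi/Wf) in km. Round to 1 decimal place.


Step 1: Coefficient = V * (L/D) * Isp = 275 * 14.7 * 2244 = 9071370.0 m
Step 2: Wi/Wf = 290033 / 231117 = 1.254919
Step 3: ln(1.254919) = 0.227071
Step 4: R = 9071370.0 * 0.227071 = 2059841.7 m = 2059.8 km

2059.8


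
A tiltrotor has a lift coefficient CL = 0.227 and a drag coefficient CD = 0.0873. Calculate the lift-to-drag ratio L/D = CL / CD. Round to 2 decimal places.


Step 1: L/D = CL / CD = 0.227 / 0.0873
Step 2: L/D = 2.60

2.60


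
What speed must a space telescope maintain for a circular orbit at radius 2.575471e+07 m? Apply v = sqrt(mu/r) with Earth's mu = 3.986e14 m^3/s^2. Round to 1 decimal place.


Step 1: mu / r = 3.986e14 / 2.575471e+07 = 15476780.7519
Step 2: v = sqrt(15476780.7519) = 3934.1 m/s

3934.1


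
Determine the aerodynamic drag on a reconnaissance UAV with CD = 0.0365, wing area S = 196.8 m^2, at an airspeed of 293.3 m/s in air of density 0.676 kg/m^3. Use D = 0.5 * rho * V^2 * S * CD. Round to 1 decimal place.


Step 1: Dynamic pressure q = 0.5 * 0.676 * 293.3^2 = 29076.4128 Pa
Step 2: Drag D = q * S * CD = 29076.4128 * 196.8 * 0.0365
Step 3: D = 208861.7 N

208861.7


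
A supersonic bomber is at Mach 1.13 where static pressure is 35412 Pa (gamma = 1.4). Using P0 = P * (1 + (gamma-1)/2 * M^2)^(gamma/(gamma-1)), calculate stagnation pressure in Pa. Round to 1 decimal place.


Step 1: (gamma-1)/2 * M^2 = 0.2 * 1.2769 = 0.25538
Step 2: 1 + 0.25538 = 1.25538
Step 3: Exponent gamma/(gamma-1) = 3.5
Step 4: P0 = 35412 * 1.25538^3.5 = 78498.9 Pa

78498.9


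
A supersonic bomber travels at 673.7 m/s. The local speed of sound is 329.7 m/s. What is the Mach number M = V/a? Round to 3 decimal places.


Step 1: M = V / a = 673.7 / 329.7
Step 2: M = 2.043

2.043


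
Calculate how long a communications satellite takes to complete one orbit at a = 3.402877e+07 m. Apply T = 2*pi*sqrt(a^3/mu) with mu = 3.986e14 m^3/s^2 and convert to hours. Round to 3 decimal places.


Step 1: a^3 / mu = 3.940386e+22 / 3.986e14 = 9.885564e+07
Step 2: sqrt(9.885564e+07) = 9942.6175 s
Step 3: T = 2*pi * 9942.6175 = 62471.31 s
Step 4: T in hours = 62471.31 / 3600 = 17.353 hours

17.353


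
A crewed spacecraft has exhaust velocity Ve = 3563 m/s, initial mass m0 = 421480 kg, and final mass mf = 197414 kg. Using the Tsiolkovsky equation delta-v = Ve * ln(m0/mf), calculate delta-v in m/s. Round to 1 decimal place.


Step 1: Mass ratio m0/mf = 421480 / 197414 = 2.135006
Step 2: ln(2.135006) = 0.758469
Step 3: delta-v = 3563 * 0.758469 = 2702.4 m/s

2702.4


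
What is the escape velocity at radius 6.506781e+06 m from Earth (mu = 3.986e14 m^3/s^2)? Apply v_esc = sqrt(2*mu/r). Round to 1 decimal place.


Step 1: 2*mu/r = 2 * 3.986e14 / 6.506781e+06 = 122518338.9452
Step 2: v_esc = sqrt(122518338.9452) = 11068.8 m/s

11068.8


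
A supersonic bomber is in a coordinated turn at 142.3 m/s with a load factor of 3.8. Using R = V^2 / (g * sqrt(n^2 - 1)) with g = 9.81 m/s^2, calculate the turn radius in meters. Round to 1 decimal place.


Step 1: V^2 = 142.3^2 = 20249.29
Step 2: n^2 - 1 = 3.8^2 - 1 = 13.44
Step 3: sqrt(13.44) = 3.666061
Step 4: R = 20249.29 / (9.81 * 3.666061) = 563.0 m

563.0


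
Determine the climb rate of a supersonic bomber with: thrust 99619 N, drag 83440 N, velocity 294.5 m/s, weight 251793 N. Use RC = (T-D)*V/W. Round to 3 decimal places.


Step 1: Excess thrust = T - D = 99619 - 83440 = 16179 N
Step 2: Excess power = 16179 * 294.5 = 4764715.5 W
Step 3: RC = 4764715.5 / 251793 = 18.923 m/s

18.923


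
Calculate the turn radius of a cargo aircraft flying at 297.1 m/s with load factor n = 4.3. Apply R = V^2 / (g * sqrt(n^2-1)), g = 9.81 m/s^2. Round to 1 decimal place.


Step 1: V^2 = 297.1^2 = 88268.41
Step 2: n^2 - 1 = 4.3^2 - 1 = 17.49
Step 3: sqrt(17.49) = 4.182105
Step 4: R = 88268.41 / (9.81 * 4.182105) = 2151.5 m

2151.5


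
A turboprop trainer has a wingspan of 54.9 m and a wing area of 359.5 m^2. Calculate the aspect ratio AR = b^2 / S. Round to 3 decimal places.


Step 1: b^2 = 54.9^2 = 3014.01
Step 2: AR = 3014.01 / 359.5 = 8.384

8.384


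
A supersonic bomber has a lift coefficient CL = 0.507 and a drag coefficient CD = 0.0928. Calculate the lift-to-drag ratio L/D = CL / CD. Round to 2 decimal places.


Step 1: L/D = CL / CD = 0.507 / 0.0928
Step 2: L/D = 5.46

5.46


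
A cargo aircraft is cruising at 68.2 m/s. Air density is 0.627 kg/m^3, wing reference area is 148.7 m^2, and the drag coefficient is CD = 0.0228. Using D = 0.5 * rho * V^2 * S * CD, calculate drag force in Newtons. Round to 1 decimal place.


Step 1: Dynamic pressure q = 0.5 * 0.627 * 68.2^2 = 1458.1637 Pa
Step 2: Drag D = q * S * CD = 1458.1637 * 148.7 * 0.0228
Step 3: D = 4943.7 N

4943.7


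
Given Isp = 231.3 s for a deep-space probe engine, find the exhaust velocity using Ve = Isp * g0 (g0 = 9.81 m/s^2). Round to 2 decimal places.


Step 1: Ve = Isp * g0 = 231.3 * 9.81
Step 2: Ve = 2269.05 m/s

2269.05


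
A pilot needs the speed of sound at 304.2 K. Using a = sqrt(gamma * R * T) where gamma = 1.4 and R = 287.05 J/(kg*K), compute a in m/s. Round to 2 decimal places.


Step 1: gamma * R * T = 1.4 * 287.05 * 304.2 = 122248.854
Step 2: a = sqrt(122248.854) = 349.64 m/s

349.64


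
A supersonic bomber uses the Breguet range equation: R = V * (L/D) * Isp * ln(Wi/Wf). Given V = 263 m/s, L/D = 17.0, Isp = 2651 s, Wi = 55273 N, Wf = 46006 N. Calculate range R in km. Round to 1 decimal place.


Step 1: Coefficient = V * (L/D) * Isp = 263 * 17.0 * 2651 = 11852621.0 m
Step 2: Wi/Wf = 55273 / 46006 = 1.20143
Step 3: ln(1.20143) = 0.183513
Step 4: R = 11852621.0 * 0.183513 = 2175106.7 m = 2175.1 km

2175.1


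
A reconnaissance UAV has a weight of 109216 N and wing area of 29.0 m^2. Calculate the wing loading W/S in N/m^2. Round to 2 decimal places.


Step 1: Wing loading = W / S = 109216 / 29.0
Step 2: Wing loading = 3766.07 N/m^2

3766.07


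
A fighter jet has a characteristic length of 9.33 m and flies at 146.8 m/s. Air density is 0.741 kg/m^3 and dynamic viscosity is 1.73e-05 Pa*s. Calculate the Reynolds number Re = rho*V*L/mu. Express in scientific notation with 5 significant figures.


Step 1: Numerator = rho * V * L = 0.741 * 146.8 * 9.33 = 1014.906204
Step 2: Re = 1014.906204 / 1.73e-05
Step 3: Re = 5.8665e+07

5.8665e+07


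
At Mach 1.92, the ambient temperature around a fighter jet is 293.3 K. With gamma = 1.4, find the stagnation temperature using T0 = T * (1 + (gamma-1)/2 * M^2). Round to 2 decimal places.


Step 1: (gamma-1)/2 = 0.2
Step 2: M^2 = 3.6864
Step 3: 1 + 0.2 * 3.6864 = 1.73728
Step 4: T0 = 293.3 * 1.73728 = 509.54 K

509.54


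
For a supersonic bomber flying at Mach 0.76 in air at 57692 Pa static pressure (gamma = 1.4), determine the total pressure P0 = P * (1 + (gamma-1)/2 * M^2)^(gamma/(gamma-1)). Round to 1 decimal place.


Step 1: (gamma-1)/2 * M^2 = 0.2 * 0.5776 = 0.11552
Step 2: 1 + 0.11552 = 1.11552
Step 3: Exponent gamma/(gamma-1) = 3.5
Step 4: P0 = 57692 * 1.11552^3.5 = 84583.6 Pa

84583.6


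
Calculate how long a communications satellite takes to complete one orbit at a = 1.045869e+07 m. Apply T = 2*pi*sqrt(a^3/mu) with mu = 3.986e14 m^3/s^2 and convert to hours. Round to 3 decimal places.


Step 1: a^3 / mu = 1.144015e+21 / 3.986e14 = 2.870084e+06
Step 2: sqrt(2.870084e+06) = 1694.1322 s
Step 3: T = 2*pi * 1694.1322 = 10644.55 s
Step 4: T in hours = 10644.55 / 3600 = 2.957 hours

2.957


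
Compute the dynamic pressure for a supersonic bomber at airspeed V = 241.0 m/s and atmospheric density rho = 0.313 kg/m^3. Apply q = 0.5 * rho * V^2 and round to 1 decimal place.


Step 1: V^2 = 241.0^2 = 58081.0
Step 2: q = 0.5 * 0.313 * 58081.0
Step 3: q = 9089.7 Pa

9089.7


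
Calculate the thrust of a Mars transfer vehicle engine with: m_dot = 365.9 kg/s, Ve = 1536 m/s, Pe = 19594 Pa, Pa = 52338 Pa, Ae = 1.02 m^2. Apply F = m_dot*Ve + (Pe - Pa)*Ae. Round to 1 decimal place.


Step 1: Momentum thrust = m_dot * Ve = 365.9 * 1536 = 562022.4 N
Step 2: Pressure thrust = (Pe - Pa) * Ae = (19594 - 52338) * 1.02 = -33398.88 N
Step 3: Total thrust F = 562022.4 + -33398.88 = 528623.5 N

528623.5


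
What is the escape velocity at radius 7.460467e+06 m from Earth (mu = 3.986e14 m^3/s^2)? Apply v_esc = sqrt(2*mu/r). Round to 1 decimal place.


Step 1: 2*mu/r = 2 * 3.986e14 / 7.460467e+06 = 106856581.4982
Step 2: v_esc = sqrt(106856581.4982) = 10337.1 m/s

10337.1


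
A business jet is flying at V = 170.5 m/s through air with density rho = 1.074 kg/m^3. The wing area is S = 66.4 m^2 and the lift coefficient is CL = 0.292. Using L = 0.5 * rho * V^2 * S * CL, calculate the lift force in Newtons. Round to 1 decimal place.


Step 1: Calculate dynamic pressure q = 0.5 * 1.074 * 170.5^2 = 0.5 * 1.074 * 29070.25 = 15610.7243 Pa
Step 2: Multiply by wing area and lift coefficient: L = 15610.7243 * 66.4 * 0.292
Step 3: L = 1036552.0902 * 0.292 = 302673.2 N

302673.2


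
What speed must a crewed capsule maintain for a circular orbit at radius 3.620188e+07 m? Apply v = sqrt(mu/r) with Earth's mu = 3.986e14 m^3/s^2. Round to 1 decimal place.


Step 1: mu / r = 3.986e14 / 3.620188e+07 = 11010477.9089
Step 2: v = sqrt(11010477.9089) = 3318.2 m/s

3318.2


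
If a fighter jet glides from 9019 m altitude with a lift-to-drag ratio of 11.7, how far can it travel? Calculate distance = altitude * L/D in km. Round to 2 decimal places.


Step 1: Glide distance = altitude * L/D = 9019 * 11.7 = 105522.3 m
Step 2: Convert to km: 105522.3 / 1000 = 105.52 km

105.52


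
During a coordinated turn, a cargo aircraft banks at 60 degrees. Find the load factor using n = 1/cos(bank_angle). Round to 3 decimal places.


Step 1: Convert 60 degrees to radians = 1.047198
Step 2: cos(60 deg) = 0.5
Step 3: n = 1 / 0.5 = 2.000

2.000


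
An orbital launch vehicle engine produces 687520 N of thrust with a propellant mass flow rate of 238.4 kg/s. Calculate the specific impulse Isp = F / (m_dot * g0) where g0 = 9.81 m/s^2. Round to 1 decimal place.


Step 1: m_dot * g0 = 238.4 * 9.81 = 2338.7
Step 2: Isp = 687520 / 2338.7 = 294.0 s

294.0


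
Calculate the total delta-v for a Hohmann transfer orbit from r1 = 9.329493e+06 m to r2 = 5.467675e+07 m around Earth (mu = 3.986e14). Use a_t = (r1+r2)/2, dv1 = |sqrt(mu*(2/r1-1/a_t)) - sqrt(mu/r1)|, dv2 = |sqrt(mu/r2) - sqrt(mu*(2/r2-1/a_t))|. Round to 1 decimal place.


Step 1: Transfer semi-major axis a_t = (9.329493e+06 + 5.467675e+07) / 2 = 3.200312e+07 m
Step 2: v1 (circular at r1) = sqrt(mu/r1) = 6536.42 m/s
Step 3: v_t1 = sqrt(mu*(2/r1 - 1/a_t)) = 8543.68 m/s
Step 4: dv1 = |8543.68 - 6536.42| = 2007.26 m/s
Step 5: v2 (circular at r2) = 2700.02 m/s, v_t2 = 1457.81 m/s
Step 6: dv2 = |2700.02 - 1457.81| = 1242.21 m/s
Step 7: Total delta-v = 2007.26 + 1242.21 = 3249.5 m/s

3249.5


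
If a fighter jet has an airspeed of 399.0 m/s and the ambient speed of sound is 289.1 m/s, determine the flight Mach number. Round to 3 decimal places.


Step 1: M = V / a = 399.0 / 289.1
Step 2: M = 1.380

1.380


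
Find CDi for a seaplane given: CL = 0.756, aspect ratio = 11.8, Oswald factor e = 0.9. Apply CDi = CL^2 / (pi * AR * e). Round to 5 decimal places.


Step 1: CL^2 = 0.756^2 = 0.571536
Step 2: pi * AR * e = 3.14159 * 11.8 * 0.9 = 33.363714
Step 3: CDi = 0.571536 / 33.363714 = 0.01713

0.01713


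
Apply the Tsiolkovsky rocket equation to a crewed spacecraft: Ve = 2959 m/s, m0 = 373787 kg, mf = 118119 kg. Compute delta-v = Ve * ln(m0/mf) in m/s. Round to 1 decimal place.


Step 1: Mass ratio m0/mf = 373787 / 118119 = 3.164495
Step 2: ln(3.164495) = 1.151994
Step 3: delta-v = 2959 * 1.151994 = 3408.7 m/s

3408.7


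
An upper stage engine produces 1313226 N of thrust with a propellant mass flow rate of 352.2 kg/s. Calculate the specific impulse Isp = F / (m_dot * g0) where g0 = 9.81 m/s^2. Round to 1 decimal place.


Step 1: m_dot * g0 = 352.2 * 9.81 = 3455.08
Step 2: Isp = 1313226 / 3455.08 = 380.1 s

380.1


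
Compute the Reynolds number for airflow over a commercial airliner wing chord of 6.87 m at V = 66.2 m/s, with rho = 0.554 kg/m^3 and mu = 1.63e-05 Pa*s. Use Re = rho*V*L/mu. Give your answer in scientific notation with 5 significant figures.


Step 1: Numerator = rho * V * L = 0.554 * 66.2 * 6.87 = 251.955876
Step 2: Re = 251.955876 / 1.63e-05
Step 3: Re = 1.5457e+07

1.5457e+07


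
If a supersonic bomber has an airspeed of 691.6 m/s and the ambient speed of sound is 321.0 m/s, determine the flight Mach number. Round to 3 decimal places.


Step 1: M = V / a = 691.6 / 321.0
Step 2: M = 2.155

2.155


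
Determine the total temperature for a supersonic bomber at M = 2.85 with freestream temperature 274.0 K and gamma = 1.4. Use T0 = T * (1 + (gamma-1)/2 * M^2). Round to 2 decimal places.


Step 1: (gamma-1)/2 = 0.2
Step 2: M^2 = 8.1225
Step 3: 1 + 0.2 * 8.1225 = 2.6245
Step 4: T0 = 274.0 * 2.6245 = 719.11 K

719.11


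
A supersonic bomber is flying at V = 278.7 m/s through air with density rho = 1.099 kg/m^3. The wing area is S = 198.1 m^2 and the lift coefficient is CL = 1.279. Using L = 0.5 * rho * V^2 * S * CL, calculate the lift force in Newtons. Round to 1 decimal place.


Step 1: Calculate dynamic pressure q = 0.5 * 1.099 * 278.7^2 = 0.5 * 1.099 * 77673.69 = 42681.6927 Pa
Step 2: Multiply by wing area and lift coefficient: L = 42681.6927 * 198.1 * 1.279
Step 3: L = 8455243.315 * 1.279 = 10814256.2 N

10814256.2


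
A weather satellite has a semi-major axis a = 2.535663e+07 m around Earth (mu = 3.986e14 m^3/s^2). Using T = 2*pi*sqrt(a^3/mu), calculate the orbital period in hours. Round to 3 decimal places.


Step 1: a^3 / mu = 1.630327e+22 / 3.986e14 = 4.090132e+07
Step 2: sqrt(4.090132e+07) = 6395.4139 s
Step 3: T = 2*pi * 6395.4139 = 40183.57 s
Step 4: T in hours = 40183.57 / 3600 = 11.162 hours

11.162


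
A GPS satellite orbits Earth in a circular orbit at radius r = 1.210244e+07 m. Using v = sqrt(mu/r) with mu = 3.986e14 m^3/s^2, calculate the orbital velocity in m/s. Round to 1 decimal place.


Step 1: mu / r = 3.986e14 / 1.210244e+07 = 32935507.22
Step 2: v = sqrt(32935507.22) = 5738.9 m/s

5738.9


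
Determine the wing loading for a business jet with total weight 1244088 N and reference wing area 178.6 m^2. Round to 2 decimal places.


Step 1: Wing loading = W / S = 1244088 / 178.6
Step 2: Wing loading = 6965.78 N/m^2

6965.78


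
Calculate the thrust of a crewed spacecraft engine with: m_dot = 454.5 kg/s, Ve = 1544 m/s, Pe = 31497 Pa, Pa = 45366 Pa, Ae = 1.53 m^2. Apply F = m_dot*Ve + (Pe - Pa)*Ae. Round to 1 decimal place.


Step 1: Momentum thrust = m_dot * Ve = 454.5 * 1544 = 701748.0 N
Step 2: Pressure thrust = (Pe - Pa) * Ae = (31497 - 45366) * 1.53 = -21219.57 N
Step 3: Total thrust F = 701748.0 + -21219.57 = 680528.4 N

680528.4


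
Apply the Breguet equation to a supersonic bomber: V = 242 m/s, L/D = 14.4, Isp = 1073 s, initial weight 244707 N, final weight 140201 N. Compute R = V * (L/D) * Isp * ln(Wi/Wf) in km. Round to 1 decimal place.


Step 1: Coefficient = V * (L/D) * Isp = 242 * 14.4 * 1073 = 3739190.4 m
Step 2: Wi/Wf = 244707 / 140201 = 1.745401
Step 3: ln(1.745401) = 0.556984
Step 4: R = 3739190.4 * 0.556984 = 2082671.0 m = 2082.7 km

2082.7


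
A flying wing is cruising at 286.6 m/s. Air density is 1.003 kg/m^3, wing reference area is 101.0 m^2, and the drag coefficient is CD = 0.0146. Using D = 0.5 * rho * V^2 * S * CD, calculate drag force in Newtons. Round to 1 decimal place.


Step 1: Dynamic pressure q = 0.5 * 1.003 * 286.6^2 = 41192.9893 Pa
Step 2: Drag D = q * S * CD = 41192.9893 * 101.0 * 0.0146
Step 3: D = 60743.2 N

60743.2


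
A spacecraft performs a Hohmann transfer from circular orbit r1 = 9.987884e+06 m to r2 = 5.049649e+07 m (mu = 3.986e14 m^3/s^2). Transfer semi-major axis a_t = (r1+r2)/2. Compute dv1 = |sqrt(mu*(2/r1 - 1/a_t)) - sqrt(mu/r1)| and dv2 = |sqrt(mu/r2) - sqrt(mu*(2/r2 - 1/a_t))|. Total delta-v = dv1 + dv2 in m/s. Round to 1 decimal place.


Step 1: Transfer semi-major axis a_t = (9.987884e+06 + 5.049649e+07) / 2 = 3.024219e+07 m
Step 2: v1 (circular at r1) = sqrt(mu/r1) = 6317.31 m/s
Step 3: v_t1 = sqrt(mu*(2/r1 - 1/a_t)) = 8163.11 m/s
Step 4: dv1 = |8163.11 - 6317.31| = 1845.81 m/s
Step 5: v2 (circular at r2) = 2809.56 m/s, v_t2 = 1614.61 m/s
Step 6: dv2 = |2809.56 - 1614.61| = 1194.95 m/s
Step 7: Total delta-v = 1845.81 + 1194.95 = 3040.8 m/s

3040.8


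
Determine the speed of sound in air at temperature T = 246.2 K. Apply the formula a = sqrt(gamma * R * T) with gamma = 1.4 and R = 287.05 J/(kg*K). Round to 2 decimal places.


Step 1: gamma * R * T = 1.4 * 287.05 * 246.2 = 98940.394
Step 2: a = sqrt(98940.394) = 314.55 m/s

314.55


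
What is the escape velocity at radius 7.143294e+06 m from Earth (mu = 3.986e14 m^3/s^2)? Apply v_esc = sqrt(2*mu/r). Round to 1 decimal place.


Step 1: 2*mu/r = 2 * 3.986e14 / 7.143294e+06 = 111601174.4722
Step 2: v_esc = sqrt(111601174.4722) = 10564.1 m/s

10564.1


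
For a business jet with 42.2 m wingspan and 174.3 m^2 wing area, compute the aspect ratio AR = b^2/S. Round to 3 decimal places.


Step 1: b^2 = 42.2^2 = 1780.84
Step 2: AR = 1780.84 / 174.3 = 10.217

10.217


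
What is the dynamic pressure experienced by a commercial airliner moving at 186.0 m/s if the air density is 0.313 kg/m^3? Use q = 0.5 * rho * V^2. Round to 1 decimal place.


Step 1: V^2 = 186.0^2 = 34596.0
Step 2: q = 0.5 * 0.313 * 34596.0
Step 3: q = 5414.3 Pa

5414.3


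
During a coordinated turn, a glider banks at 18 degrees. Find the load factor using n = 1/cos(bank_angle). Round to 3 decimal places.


Step 1: Convert 18 degrees to radians = 0.314159
Step 2: cos(18 deg) = 0.951057
Step 3: n = 1 / 0.951057 = 1.051

1.051


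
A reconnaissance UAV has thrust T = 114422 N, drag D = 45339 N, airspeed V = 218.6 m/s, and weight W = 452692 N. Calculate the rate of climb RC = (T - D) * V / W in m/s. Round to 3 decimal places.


Step 1: Excess thrust = T - D = 114422 - 45339 = 69083 N
Step 2: Excess power = 69083 * 218.6 = 15101543.8 W
Step 3: RC = 15101543.8 / 452692 = 33.359 m/s

33.359


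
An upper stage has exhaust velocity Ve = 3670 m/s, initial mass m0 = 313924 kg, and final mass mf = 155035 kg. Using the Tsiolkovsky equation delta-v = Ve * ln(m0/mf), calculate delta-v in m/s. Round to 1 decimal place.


Step 1: Mass ratio m0/mf = 313924 / 155035 = 2.024859
Step 2: ln(2.024859) = 0.7055
Step 3: delta-v = 3670 * 0.7055 = 2589.2 m/s

2589.2


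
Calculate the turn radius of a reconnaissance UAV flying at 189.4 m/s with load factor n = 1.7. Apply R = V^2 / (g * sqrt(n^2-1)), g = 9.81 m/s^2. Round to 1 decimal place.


Step 1: V^2 = 189.4^2 = 35872.36
Step 2: n^2 - 1 = 1.7^2 - 1 = 1.89
Step 3: sqrt(1.89) = 1.374773
Step 4: R = 35872.36 / (9.81 * 1.374773) = 2659.9 m

2659.9


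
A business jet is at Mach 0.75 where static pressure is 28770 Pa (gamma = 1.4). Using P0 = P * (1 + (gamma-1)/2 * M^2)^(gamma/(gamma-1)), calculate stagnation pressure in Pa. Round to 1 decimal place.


Step 1: (gamma-1)/2 * M^2 = 0.2 * 0.5625 = 0.1125
Step 2: 1 + 0.1125 = 1.1125
Step 3: Exponent gamma/(gamma-1) = 3.5
Step 4: P0 = 28770 * 1.1125^3.5 = 41782.1 Pa

41782.1


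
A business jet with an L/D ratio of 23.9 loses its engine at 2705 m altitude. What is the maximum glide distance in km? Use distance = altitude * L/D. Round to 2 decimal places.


Step 1: Glide distance = altitude * L/D = 2705 * 23.9 = 64649.5 m
Step 2: Convert to km: 64649.5 / 1000 = 64.65 km

64.65


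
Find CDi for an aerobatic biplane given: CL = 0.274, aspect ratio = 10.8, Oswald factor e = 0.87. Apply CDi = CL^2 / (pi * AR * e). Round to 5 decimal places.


Step 1: CL^2 = 0.274^2 = 0.075076
Step 2: pi * AR * e = 3.14159 * 10.8 * 0.87 = 29.518405
Step 3: CDi = 0.075076 / 29.518405 = 0.00254

0.00254


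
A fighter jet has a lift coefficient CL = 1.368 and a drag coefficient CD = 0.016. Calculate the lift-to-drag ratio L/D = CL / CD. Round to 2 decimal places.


Step 1: L/D = CL / CD = 1.368 / 0.016
Step 2: L/D = 85.50

85.50


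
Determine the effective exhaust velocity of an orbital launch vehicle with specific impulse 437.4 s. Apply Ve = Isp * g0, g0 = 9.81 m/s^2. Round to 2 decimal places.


Step 1: Ve = Isp * g0 = 437.4 * 9.81
Step 2: Ve = 4290.89 m/s

4290.89


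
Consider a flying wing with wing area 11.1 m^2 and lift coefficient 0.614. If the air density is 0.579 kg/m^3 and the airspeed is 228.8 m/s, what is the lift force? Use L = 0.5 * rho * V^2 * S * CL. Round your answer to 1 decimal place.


Step 1: Calculate dynamic pressure q = 0.5 * 0.579 * 228.8^2 = 0.5 * 0.579 * 52349.44 = 15155.1629 Pa
Step 2: Multiply by wing area and lift coefficient: L = 15155.1629 * 11.1 * 0.614
Step 3: L = 168222.308 * 0.614 = 103288.5 N

103288.5


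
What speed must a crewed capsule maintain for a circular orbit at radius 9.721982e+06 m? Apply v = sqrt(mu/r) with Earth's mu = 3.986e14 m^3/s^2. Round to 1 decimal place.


Step 1: mu / r = 3.986e14 / 9.721982e+06 = 40999870.1911
Step 2: v = sqrt(40999870.1911) = 6403.1 m/s

6403.1


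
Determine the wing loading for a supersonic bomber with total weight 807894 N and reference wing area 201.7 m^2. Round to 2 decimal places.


Step 1: Wing loading = W / S = 807894 / 201.7
Step 2: Wing loading = 4005.42 N/m^2

4005.42


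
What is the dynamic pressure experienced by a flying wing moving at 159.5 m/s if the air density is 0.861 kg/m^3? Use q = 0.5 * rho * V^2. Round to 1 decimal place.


Step 1: V^2 = 159.5^2 = 25440.25
Step 2: q = 0.5 * 0.861 * 25440.25
Step 3: q = 10952.0 Pa

10952.0


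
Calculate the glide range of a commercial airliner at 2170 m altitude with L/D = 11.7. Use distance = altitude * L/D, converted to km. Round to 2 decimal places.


Step 1: Glide distance = altitude * L/D = 2170 * 11.7 = 25389.0 m
Step 2: Convert to km: 25389.0 / 1000 = 25.39 km

25.39


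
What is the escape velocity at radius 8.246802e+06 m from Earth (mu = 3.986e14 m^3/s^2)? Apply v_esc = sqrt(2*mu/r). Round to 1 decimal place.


Step 1: 2*mu/r = 2 * 3.986e14 / 8.246802e+06 = 96667774.9751
Step 2: v_esc = sqrt(96667774.9751) = 9832.0 m/s

9832.0


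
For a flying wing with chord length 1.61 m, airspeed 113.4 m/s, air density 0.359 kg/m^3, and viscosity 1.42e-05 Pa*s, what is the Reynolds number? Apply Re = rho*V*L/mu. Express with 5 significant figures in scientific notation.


Step 1: Numerator = rho * V * L = 0.359 * 113.4 * 1.61 = 65.544066
Step 2: Re = 65.544066 / 1.42e-05
Step 3: Re = 4.6158e+06

4.6158e+06


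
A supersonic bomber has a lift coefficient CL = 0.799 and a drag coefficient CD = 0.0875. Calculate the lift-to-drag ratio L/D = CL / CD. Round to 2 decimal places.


Step 1: L/D = CL / CD = 0.799 / 0.0875
Step 2: L/D = 9.13

9.13


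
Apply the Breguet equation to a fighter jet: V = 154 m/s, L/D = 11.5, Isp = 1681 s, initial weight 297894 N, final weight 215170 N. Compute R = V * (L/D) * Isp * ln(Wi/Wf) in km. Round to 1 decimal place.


Step 1: Coefficient = V * (L/D) * Isp = 154 * 11.5 * 1681 = 2977051.0 m
Step 2: Wi/Wf = 297894 / 215170 = 1.384459
Step 3: ln(1.384459) = 0.325309
Step 4: R = 2977051.0 * 0.325309 = 968462.4 m = 968.5 km

968.5


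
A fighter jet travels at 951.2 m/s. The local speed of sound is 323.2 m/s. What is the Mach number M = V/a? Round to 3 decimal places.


Step 1: M = V / a = 951.2 / 323.2
Step 2: M = 2.943

2.943


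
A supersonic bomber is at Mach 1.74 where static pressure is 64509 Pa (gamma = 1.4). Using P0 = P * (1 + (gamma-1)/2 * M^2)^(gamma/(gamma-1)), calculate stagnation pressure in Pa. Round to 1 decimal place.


Step 1: (gamma-1)/2 * M^2 = 0.2 * 3.0276 = 0.60552
Step 2: 1 + 0.60552 = 1.60552
Step 3: Exponent gamma/(gamma-1) = 3.5
Step 4: P0 = 64509 * 1.60552^3.5 = 338279.2 Pa

338279.2


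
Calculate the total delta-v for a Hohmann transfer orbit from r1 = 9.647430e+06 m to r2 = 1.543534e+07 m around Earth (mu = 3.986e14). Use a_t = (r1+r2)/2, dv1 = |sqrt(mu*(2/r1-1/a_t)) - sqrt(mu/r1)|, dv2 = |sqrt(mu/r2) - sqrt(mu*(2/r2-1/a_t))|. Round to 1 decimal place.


Step 1: Transfer semi-major axis a_t = (9.647430e+06 + 1.543534e+07) / 2 = 1.254138e+07 m
Step 2: v1 (circular at r1) = sqrt(mu/r1) = 6427.81 m/s
Step 3: v_t1 = sqrt(mu*(2/r1 - 1/a_t)) = 7130.96 m/s
Step 4: dv1 = |7130.96 - 6427.81| = 703.16 m/s
Step 5: v2 (circular at r2) = 5081.72 m/s, v_t2 = 4457.01 m/s
Step 6: dv2 = |5081.72 - 4457.01| = 624.71 m/s
Step 7: Total delta-v = 703.16 + 624.71 = 1327.9 m/s

1327.9


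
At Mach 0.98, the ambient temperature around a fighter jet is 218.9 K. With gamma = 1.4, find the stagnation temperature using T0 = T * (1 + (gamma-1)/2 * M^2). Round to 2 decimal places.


Step 1: (gamma-1)/2 = 0.2
Step 2: M^2 = 0.9604
Step 3: 1 + 0.2 * 0.9604 = 1.19208
Step 4: T0 = 218.9 * 1.19208 = 260.95 K

260.95


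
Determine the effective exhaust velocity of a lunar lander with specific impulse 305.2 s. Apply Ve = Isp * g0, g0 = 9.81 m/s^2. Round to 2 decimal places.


Step 1: Ve = Isp * g0 = 305.2 * 9.81
Step 2: Ve = 2994.01 m/s

2994.01


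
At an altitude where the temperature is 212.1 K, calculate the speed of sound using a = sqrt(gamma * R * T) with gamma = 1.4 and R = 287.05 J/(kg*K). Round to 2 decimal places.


Step 1: gamma * R * T = 1.4 * 287.05 * 212.1 = 85236.627
Step 2: a = sqrt(85236.627) = 291.95 m/s

291.95


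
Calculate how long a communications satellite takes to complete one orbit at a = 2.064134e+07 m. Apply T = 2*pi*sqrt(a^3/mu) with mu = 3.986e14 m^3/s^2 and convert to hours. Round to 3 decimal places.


Step 1: a^3 / mu = 8.794551e+21 / 3.986e14 = 2.206360e+07
Step 2: sqrt(2.206360e+07) = 4697.1906 s
Step 3: T = 2*pi * 4697.1906 = 29513.32 s
Step 4: T in hours = 29513.32 / 3600 = 8.198 hours

8.198


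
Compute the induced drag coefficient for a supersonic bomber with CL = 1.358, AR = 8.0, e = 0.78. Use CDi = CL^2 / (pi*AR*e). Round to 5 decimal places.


Step 1: CL^2 = 1.358^2 = 1.844164
Step 2: pi * AR * e = 3.14159 * 8.0 * 0.78 = 19.603538
Step 3: CDi = 1.844164 / 19.603538 = 0.09407

0.09407


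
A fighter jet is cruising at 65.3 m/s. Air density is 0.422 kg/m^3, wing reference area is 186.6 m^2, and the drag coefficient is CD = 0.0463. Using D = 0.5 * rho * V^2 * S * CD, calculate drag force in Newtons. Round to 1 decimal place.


Step 1: Dynamic pressure q = 0.5 * 0.422 * 65.3^2 = 899.723 Pa
Step 2: Drag D = q * S * CD = 899.723 * 186.6 * 0.0463
Step 3: D = 7773.2 N

7773.2


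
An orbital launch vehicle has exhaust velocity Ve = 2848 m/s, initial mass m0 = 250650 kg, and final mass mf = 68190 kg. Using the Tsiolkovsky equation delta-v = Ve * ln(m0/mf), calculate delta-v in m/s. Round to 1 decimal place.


Step 1: Mass ratio m0/mf = 250650 / 68190 = 3.675759
Step 2: ln(3.675759) = 1.30176
Step 3: delta-v = 2848 * 1.30176 = 3707.4 m/s

3707.4


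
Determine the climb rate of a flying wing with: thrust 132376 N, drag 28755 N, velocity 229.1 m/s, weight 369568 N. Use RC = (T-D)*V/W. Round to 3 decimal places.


Step 1: Excess thrust = T - D = 132376 - 28755 = 103621 N
Step 2: Excess power = 103621 * 229.1 = 23739571.1 W
Step 3: RC = 23739571.1 / 369568 = 64.236 m/s

64.236


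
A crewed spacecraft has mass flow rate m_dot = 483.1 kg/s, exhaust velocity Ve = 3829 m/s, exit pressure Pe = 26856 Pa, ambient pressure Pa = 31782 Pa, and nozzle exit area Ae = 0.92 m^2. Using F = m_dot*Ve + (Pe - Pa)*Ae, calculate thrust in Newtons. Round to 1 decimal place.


Step 1: Momentum thrust = m_dot * Ve = 483.1 * 3829 = 1849789.9 N
Step 2: Pressure thrust = (Pe - Pa) * Ae = (26856 - 31782) * 0.92 = -4531.92 N
Step 3: Total thrust F = 1849789.9 + -4531.92 = 1845258.0 N

1845258.0


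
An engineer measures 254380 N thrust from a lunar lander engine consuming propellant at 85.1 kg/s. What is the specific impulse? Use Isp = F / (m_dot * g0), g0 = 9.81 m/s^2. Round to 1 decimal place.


Step 1: m_dot * g0 = 85.1 * 9.81 = 834.83
Step 2: Isp = 254380 / 834.83 = 304.7 s

304.7


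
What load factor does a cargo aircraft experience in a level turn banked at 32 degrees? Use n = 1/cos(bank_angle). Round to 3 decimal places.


Step 1: Convert 32 degrees to radians = 0.558505
Step 2: cos(32 deg) = 0.848048
Step 3: n = 1 / 0.848048 = 1.179

1.179


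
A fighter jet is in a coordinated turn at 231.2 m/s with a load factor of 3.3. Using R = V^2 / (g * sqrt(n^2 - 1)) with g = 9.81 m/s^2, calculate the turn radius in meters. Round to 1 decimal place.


Step 1: V^2 = 231.2^2 = 53453.44
Step 2: n^2 - 1 = 3.3^2 - 1 = 9.89
Step 3: sqrt(9.89) = 3.144837
Step 4: R = 53453.44 / (9.81 * 3.144837) = 1732.6 m

1732.6


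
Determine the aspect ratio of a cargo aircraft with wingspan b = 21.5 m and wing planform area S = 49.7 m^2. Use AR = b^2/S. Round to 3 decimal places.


Step 1: b^2 = 21.5^2 = 462.25
Step 2: AR = 462.25 / 49.7 = 9.301

9.301


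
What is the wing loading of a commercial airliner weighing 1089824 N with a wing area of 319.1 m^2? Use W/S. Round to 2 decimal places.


Step 1: Wing loading = W / S = 1089824 / 319.1
Step 2: Wing loading = 3415.31 N/m^2

3415.31


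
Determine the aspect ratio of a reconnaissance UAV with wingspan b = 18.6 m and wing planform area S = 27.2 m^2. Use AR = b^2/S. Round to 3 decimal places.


Step 1: b^2 = 18.6^2 = 345.96
Step 2: AR = 345.96 / 27.2 = 12.719

12.719


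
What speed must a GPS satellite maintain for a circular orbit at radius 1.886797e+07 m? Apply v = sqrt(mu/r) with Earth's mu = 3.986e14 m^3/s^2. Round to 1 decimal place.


Step 1: mu / r = 3.986e14 / 1.886797e+07 = 21125749.0869
Step 2: v = sqrt(21125749.0869) = 4596.3 m/s

4596.3
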